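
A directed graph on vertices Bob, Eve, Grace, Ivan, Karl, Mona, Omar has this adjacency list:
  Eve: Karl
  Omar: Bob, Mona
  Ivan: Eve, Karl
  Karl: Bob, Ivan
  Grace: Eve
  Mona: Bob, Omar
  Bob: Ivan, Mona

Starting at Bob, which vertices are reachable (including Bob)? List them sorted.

Start at Bob.
Its neighbours: Ivan, Mona.
Then their neighbours: Eve, Karl, Omar.
Nothing further is reachable.

Bob, Eve, Ivan, Karl, Mona, Omar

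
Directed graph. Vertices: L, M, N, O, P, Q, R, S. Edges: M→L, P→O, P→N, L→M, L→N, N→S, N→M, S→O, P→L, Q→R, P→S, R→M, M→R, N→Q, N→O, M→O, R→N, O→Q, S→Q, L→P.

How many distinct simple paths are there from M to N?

M→L→N
M→L→P→N
M→L→P→O→Q→R→N
M→L→P→S→O→Q→R→N
M→L→P→S→Q→R→N
M→O→Q→R→N
M→R→N

7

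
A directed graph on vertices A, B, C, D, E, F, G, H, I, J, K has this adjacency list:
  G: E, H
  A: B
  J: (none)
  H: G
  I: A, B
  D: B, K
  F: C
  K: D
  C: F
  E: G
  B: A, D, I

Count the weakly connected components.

From A: component {A, B, D, I, K}.
From C: component {C, F}.
From E: component {E, G, H}.
From J: component {J}.
That's 4 components.

4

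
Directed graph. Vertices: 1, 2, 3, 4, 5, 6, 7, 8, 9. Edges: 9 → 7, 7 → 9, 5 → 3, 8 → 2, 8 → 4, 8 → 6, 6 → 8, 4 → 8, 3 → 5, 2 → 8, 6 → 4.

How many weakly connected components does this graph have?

4

From 1: component {1}.
From 2: component {2, 4, 6, 8}.
From 3: component {3, 5}.
From 7: component {7, 9}.
That's 4 components.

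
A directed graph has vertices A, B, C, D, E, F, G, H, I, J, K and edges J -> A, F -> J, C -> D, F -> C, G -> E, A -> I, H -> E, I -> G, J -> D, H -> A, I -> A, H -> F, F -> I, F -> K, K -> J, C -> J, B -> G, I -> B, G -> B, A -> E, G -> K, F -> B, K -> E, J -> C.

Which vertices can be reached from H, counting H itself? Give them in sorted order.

A, B, C, D, E, F, G, H, I, J, K

Start at H.
Its neighbours: A, E, F.
Then their neighbours: B, C, I, J, K.
Then next layer: D, G.
Every vertex is now reached.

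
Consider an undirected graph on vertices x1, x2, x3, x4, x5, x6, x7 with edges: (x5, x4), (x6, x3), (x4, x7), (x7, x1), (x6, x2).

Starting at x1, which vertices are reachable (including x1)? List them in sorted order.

x1, x4, x5, x7

Start at x1.
Its neighbours: x7.
Then their neighbours: x4.
Then next layer: x5.
Nothing further is reachable.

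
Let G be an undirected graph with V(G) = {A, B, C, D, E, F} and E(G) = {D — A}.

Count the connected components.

5

From A: component {A, D}.
From B: component {B}.
From C: component {C}.
From E: component {E}.
From F: component {F}.
That's 5 components.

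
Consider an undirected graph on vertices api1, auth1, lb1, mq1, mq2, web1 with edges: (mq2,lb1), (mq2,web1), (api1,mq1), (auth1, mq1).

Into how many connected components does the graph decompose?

From api1: component {api1, auth1, mq1}.
From lb1: component {lb1, mq2, web1}.
That's 2 components.

2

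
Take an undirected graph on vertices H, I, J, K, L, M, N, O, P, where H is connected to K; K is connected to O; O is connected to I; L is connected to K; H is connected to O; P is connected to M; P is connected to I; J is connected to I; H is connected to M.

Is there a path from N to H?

No

N has no edges, so nothing is reachable from it.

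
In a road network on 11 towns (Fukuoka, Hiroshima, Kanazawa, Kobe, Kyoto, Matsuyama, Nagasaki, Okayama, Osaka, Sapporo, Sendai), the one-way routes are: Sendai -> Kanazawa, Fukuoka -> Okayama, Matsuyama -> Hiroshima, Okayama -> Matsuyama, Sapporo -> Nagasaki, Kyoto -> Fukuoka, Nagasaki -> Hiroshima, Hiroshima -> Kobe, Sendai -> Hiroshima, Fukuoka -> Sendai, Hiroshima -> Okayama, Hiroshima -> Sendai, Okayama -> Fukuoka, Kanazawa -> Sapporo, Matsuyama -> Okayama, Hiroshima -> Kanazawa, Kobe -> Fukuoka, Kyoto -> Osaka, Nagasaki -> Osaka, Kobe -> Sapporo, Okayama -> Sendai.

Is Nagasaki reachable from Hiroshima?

Yes

Explore from Hiroshima.
Distance 1: reach Kanazawa, Kobe, Okayama, Sendai.
Distance 2: reach Fukuoka, Matsuyama, Sapporo.
Distance 3: reach Nagasaki.
Found Nagasaki.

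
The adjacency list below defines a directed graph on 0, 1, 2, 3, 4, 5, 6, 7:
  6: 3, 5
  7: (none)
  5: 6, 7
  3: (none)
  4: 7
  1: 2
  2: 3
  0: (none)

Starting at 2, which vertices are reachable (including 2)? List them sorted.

Start at 2.
Its neighbours: 3.
Nothing further is reachable.

2, 3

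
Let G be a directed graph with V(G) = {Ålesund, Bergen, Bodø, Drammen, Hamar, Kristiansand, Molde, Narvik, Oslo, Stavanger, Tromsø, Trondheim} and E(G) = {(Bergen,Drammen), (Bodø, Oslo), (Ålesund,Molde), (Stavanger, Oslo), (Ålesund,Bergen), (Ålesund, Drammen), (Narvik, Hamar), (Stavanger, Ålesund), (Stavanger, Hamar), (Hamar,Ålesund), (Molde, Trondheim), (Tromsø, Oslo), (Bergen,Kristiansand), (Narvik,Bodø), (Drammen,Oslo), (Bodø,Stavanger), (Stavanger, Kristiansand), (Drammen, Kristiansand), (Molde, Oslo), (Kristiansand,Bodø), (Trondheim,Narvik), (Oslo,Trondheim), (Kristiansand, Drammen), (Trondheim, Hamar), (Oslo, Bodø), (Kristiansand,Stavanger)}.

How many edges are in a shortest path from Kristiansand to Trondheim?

Distance 0: Kristiansand.
Distance 1: Bodø, Drammen, Stavanger.
Distance 2: Ålesund, Hamar, Oslo.
Distance 3: Bergen, Molde, Trondheim — contains Trondheim.

3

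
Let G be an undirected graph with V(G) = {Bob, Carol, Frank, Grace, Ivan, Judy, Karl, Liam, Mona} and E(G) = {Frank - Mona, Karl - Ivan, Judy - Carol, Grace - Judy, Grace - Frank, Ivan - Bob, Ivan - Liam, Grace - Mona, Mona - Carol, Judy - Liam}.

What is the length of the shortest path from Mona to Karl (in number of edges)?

Distance 0: Mona.
Distance 1: Carol, Frank, Grace.
Distance 2: Judy.
Distance 3: Liam.
Distance 4: Ivan.
Distance 5: Bob, Karl — contains Karl.

5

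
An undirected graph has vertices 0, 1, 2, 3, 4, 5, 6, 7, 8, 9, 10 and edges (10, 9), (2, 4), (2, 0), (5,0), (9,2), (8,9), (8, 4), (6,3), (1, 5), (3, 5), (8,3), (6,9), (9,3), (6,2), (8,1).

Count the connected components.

2

From 0: component {0, 1, 2, 3, 4, 5, 6, 8, 9, 10}.
From 7: component {7}.
That's 2 components.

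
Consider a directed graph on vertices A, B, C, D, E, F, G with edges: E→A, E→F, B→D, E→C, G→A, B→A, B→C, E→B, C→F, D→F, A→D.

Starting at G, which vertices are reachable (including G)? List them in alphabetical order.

A, D, F, G

Start at G.
Its neighbours: A.
Then their neighbours: D.
Then next layer: F.
Nothing further is reachable.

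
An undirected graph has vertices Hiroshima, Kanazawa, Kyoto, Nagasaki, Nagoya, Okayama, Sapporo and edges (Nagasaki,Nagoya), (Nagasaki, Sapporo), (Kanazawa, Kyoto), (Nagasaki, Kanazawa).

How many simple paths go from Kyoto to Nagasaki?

Kyoto–Kanazawa–Nagasaki

1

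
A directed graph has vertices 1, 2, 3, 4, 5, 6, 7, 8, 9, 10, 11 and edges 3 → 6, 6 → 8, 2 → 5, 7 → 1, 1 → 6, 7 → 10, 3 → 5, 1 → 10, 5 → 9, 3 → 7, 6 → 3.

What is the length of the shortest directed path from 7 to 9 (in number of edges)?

Distance 0: 7.
Distance 1: 1, 10.
Distance 2: 6.
Distance 3: 3, 8.
Distance 4: 5.
Distance 5: 9 — contains 9.

5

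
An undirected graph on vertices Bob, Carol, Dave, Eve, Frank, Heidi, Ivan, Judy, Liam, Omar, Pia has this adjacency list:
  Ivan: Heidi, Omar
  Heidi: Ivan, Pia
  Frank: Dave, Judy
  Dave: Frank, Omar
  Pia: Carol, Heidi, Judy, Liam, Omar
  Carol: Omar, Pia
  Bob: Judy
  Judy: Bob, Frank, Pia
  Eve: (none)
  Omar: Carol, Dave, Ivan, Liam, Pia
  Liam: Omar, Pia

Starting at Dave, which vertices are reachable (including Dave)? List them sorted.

Start at Dave.
Its neighbours: Frank, Omar.
Then their neighbours: Carol, Ivan, Judy, Liam, Pia.
Then next layer: Bob, Heidi.
Nothing further is reachable.

Bob, Carol, Dave, Frank, Heidi, Ivan, Judy, Liam, Omar, Pia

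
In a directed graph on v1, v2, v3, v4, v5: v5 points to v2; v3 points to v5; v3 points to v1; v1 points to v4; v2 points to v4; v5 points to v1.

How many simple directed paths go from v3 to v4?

3

v3→v1→v4
v3→v5→v1→v4
v3→v5→v2→v4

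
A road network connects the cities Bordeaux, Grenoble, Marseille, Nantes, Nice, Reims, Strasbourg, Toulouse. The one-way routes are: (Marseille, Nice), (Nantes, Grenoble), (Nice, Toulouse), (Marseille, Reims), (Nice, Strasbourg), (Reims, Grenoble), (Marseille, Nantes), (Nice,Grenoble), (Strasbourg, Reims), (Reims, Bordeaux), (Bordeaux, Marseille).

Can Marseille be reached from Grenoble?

No

Grenoble has no outgoing edges, so nothing is reachable from it.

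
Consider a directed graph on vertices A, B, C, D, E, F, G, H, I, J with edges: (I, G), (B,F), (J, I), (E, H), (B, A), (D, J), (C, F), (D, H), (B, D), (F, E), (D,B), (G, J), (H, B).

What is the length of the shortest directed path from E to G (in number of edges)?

Distance 0: E.
Distance 1: H.
Distance 2: B.
Distance 3: A, D, F.
Distance 4: J.
Distance 5: I.
Distance 6: G — contains G.

6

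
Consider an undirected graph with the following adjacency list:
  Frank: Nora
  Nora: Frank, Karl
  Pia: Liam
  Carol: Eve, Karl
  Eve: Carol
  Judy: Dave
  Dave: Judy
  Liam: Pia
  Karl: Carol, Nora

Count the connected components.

From Carol: component {Carol, Eve, Frank, Karl, Nora}.
From Dave: component {Dave, Judy}.
From Liam: component {Liam, Pia}.
That's 3 components.

3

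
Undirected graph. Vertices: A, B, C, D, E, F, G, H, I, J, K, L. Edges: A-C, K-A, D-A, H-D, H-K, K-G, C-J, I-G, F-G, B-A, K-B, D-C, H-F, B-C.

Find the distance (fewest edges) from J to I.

Distance 0: J.
Distance 1: C.
Distance 2: A, B, D.
Distance 3: H, K.
Distance 4: F, G.
Distance 5: I — contains I.

5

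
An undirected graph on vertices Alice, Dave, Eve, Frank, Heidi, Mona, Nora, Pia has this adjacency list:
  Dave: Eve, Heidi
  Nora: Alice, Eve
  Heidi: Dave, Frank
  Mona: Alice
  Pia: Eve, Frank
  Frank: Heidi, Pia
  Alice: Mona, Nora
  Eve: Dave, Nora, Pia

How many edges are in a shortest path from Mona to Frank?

5

Distance 0: Mona.
Distance 1: Alice.
Distance 2: Nora.
Distance 3: Eve.
Distance 4: Dave, Pia.
Distance 5: Frank, Heidi — contains Frank.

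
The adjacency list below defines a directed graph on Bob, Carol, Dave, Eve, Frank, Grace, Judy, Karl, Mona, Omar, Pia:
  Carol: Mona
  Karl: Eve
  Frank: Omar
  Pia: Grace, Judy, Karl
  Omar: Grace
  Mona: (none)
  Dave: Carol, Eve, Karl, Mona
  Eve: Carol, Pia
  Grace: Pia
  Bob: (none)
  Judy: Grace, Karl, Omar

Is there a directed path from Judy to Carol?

Yes

Explore from Judy.
Distance 1: reach Grace, Karl, Omar.
Distance 2: reach Eve, Pia.
Distance 3: reach Carol.
Found Carol.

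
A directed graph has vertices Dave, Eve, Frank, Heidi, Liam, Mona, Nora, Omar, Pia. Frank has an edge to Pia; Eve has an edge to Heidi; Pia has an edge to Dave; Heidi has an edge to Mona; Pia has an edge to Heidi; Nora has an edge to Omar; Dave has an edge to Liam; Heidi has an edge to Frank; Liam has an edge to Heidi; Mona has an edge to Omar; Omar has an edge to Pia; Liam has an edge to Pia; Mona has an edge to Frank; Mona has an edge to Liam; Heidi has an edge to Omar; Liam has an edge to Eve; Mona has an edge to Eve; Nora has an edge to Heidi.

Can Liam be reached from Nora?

Yes

Explore from Nora.
Distance 1: reach Heidi, Omar.
Distance 2: reach Frank, Mona, Pia.
Distance 3: reach Dave, Eve, Liam.
Found Liam.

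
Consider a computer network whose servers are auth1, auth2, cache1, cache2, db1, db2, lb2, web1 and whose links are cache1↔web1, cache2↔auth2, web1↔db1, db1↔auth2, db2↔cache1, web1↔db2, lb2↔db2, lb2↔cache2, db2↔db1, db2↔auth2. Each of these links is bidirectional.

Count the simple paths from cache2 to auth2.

5

cache2–auth2
cache2–lb2–db2–auth2
cache2–lb2–db2–cache1–web1–db1–auth2
cache2–lb2–db2–db1–auth2
cache2–lb2–db2–web1–db1–auth2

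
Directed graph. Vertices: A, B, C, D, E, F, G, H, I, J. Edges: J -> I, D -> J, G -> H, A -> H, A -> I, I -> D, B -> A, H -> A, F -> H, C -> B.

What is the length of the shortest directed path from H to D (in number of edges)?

Distance 0: H.
Distance 1: A.
Distance 2: I.
Distance 3: D — contains D.

3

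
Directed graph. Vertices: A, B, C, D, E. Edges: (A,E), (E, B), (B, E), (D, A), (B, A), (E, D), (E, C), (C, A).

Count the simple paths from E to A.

3

E→B→A
E→C→A
E→D→A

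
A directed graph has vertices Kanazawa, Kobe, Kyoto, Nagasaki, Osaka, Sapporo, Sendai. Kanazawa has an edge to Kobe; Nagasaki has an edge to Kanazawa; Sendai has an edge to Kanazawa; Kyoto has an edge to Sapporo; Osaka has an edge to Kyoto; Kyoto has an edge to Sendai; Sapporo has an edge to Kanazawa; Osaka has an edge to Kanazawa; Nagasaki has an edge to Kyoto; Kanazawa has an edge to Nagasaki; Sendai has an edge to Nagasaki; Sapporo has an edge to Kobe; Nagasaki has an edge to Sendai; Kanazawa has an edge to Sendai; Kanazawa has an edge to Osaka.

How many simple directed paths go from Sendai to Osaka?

3

Sendai→Kanazawa→Osaka
Sendai→Nagasaki→Kanazawa→Osaka
Sendai→Nagasaki→Kyoto→Sapporo→Kanazawa→Osaka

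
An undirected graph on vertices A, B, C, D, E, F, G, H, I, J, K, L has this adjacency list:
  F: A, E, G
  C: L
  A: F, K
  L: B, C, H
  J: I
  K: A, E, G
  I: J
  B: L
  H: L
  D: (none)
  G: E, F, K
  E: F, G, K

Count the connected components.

4

From A: component {A, E, F, G, K}.
From B: component {B, C, H, L}.
From D: component {D}.
From I: component {I, J}.
That's 4 components.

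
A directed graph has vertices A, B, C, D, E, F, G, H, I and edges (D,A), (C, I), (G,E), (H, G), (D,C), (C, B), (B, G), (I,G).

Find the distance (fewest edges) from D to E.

Distance 0: D.
Distance 1: A, C.
Distance 2: B, I.
Distance 3: G.
Distance 4: E — contains E.

4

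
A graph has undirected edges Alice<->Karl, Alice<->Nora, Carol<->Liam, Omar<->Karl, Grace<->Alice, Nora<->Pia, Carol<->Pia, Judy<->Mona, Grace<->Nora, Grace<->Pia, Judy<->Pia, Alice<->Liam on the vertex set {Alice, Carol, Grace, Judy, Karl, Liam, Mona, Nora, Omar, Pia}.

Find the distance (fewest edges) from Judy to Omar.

5

Distance 0: Judy.
Distance 1: Mona, Pia.
Distance 2: Carol, Grace, Nora.
Distance 3: Alice, Liam.
Distance 4: Karl.
Distance 5: Omar — contains Omar.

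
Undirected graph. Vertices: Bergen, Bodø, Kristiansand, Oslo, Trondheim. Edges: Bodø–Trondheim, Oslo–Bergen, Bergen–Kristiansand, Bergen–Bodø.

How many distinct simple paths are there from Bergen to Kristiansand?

1

Bergen–Kristiansand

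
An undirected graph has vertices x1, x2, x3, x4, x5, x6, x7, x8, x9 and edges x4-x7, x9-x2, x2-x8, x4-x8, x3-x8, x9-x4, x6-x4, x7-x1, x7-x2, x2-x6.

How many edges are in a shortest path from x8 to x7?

Distance 0: x8.
Distance 1: x2, x3, x4.
Distance 2: x6, x7, x9 — contains x7.

2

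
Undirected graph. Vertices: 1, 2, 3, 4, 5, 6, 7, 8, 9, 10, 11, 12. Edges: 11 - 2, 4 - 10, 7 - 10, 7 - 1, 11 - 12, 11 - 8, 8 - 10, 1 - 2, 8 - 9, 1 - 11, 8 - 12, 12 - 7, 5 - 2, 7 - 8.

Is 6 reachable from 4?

No

Explore from 4.
Distance 1: reach 10.
Distance 2: reach 7, 8.
Distance 3: reach 1, 9, 11, 12.
Distance 4: reach 2.
Distance 5: reach 5.
The search is exhausted without reaching 6; it lies in a different component.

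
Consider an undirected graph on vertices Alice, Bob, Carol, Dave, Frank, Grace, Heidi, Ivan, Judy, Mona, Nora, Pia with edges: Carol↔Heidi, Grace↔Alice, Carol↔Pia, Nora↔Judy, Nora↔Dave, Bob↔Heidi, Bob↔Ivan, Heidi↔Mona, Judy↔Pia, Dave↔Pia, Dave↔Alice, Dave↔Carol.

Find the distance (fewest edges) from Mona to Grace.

Distance 0: Mona.
Distance 1: Heidi.
Distance 2: Bob, Carol.
Distance 3: Dave, Ivan, Pia.
Distance 4: Alice, Judy, Nora.
Distance 5: Grace — contains Grace.

5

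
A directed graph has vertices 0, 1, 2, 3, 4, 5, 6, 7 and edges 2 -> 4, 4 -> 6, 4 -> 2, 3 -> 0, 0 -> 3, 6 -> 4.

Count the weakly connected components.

5

From 0: component {0, 3}.
From 1: component {1}.
From 2: component {2, 4, 6}.
From 5: component {5}.
From 7: component {7}.
That's 5 components.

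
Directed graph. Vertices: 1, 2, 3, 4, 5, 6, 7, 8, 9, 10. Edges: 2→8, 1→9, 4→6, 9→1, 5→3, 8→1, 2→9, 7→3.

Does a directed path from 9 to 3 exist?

No

Explore from 9.
Distance 1: reach 1.
The search from 9 is exhausted; no directed path reaches 3.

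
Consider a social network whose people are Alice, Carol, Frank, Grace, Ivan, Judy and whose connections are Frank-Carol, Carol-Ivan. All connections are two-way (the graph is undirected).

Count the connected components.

4

From Alice: component {Alice}.
From Carol: component {Carol, Frank, Ivan}.
From Grace: component {Grace}.
From Judy: component {Judy}.
That's 4 components.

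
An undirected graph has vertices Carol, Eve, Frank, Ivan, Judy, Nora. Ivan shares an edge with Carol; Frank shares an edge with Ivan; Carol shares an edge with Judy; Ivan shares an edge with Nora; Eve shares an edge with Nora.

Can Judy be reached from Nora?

Yes

Explore from Nora.
Distance 1: reach Eve, Ivan.
Distance 2: reach Carol, Frank.
Distance 3: reach Judy.
Found Judy.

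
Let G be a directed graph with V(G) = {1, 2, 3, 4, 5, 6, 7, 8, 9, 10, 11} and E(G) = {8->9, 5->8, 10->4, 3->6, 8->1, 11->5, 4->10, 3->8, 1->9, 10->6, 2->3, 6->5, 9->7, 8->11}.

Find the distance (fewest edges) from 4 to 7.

6

Distance 0: 4.
Distance 1: 10.
Distance 2: 6.
Distance 3: 5.
Distance 4: 8.
Distance 5: 1, 9, 11.
Distance 6: 7 — contains 7.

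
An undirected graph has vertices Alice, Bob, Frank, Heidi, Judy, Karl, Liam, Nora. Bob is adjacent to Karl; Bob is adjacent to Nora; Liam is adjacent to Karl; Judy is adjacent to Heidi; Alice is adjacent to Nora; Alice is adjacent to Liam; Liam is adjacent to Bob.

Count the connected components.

From Alice: component {Alice, Bob, Karl, Liam, Nora}.
From Frank: component {Frank}.
From Heidi: component {Heidi, Judy}.
That's 3 components.

3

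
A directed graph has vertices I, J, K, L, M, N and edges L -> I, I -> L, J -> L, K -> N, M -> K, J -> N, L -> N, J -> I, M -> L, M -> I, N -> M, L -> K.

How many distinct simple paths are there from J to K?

J→I→L→K
J→I→L→N→M→K
J→L→K
J→L→N→M→K
J→N→M→I→L→K
J→N→M→K
J→N→M→L→K

7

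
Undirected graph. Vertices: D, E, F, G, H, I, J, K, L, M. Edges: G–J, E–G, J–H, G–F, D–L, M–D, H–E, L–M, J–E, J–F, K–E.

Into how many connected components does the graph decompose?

From D: component {D, L, M}.
From E: component {E, F, G, H, J, K}.
From I: component {I}.
That's 3 components.

3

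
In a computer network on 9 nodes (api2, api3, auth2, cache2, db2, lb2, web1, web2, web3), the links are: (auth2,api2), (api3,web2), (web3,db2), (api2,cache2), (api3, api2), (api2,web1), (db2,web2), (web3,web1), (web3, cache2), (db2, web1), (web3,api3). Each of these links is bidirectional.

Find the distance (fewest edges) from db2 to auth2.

Distance 0: db2.
Distance 1: web1, web2, web3.
Distance 2: api2, api3, cache2.
Distance 3: auth2 — contains auth2.

3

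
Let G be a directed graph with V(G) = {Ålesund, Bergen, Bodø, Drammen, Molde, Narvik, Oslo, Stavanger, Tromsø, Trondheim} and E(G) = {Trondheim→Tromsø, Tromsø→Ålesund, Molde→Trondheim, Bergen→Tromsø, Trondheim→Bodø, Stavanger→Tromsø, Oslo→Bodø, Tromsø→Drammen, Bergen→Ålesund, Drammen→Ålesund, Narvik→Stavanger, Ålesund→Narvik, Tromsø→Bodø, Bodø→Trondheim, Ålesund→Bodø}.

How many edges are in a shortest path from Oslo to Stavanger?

6

Distance 0: Oslo.
Distance 1: Bodø.
Distance 2: Trondheim.
Distance 3: Tromsø.
Distance 4: Ålesund, Drammen.
Distance 5: Narvik.
Distance 6: Stavanger — contains Stavanger.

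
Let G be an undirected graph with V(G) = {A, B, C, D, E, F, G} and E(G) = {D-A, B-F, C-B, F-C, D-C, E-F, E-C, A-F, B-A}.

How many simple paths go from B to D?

9

B–A–D
B–A–F–C–D
B–A–F–E–C–D
B–C–D
B–C–E–F–A–D
B–C–F–A–D
B–F–A–D
B–F–C–D
B–F–E–C–D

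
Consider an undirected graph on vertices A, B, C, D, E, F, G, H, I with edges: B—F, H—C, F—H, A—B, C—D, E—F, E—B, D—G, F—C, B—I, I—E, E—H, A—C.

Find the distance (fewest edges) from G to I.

5

Distance 0: G.
Distance 1: D.
Distance 2: C.
Distance 3: A, F, H.
Distance 4: B, E.
Distance 5: I — contains I.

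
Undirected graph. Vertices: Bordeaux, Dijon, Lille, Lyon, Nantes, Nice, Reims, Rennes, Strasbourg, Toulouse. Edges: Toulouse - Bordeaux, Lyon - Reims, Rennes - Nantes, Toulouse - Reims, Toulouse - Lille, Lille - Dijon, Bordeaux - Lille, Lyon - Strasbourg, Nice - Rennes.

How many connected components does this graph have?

2

From Bordeaux: component {Bordeaux, Dijon, Lille, Lyon, Reims, Strasbourg, Toulouse}.
From Nantes: component {Nantes, Nice, Rennes}.
That's 2 components.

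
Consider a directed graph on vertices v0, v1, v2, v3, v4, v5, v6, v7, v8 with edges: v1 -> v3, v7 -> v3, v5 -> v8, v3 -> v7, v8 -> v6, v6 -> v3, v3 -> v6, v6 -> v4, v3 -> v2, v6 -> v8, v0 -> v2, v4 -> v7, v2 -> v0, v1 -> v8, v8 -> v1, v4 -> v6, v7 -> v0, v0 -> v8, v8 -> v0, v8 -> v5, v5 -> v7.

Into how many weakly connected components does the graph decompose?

From v0: component {v0, v1, v2, v3, v4, v5, v6, v7, v8}.
That's 1 component.

1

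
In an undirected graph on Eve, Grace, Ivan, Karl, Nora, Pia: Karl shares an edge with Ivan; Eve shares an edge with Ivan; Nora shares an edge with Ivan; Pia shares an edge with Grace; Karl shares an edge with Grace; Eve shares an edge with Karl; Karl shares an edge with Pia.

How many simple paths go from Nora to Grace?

Nora–Ivan–Eve–Karl–Grace
Nora–Ivan–Eve–Karl–Pia–Grace
Nora–Ivan–Karl–Grace
Nora–Ivan–Karl–Pia–Grace

4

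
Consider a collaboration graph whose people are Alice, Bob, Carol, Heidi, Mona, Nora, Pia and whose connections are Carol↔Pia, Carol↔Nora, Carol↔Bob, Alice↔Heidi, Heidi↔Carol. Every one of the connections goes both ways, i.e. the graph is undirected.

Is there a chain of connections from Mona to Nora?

Mona has no edges, so nothing is reachable from it.

No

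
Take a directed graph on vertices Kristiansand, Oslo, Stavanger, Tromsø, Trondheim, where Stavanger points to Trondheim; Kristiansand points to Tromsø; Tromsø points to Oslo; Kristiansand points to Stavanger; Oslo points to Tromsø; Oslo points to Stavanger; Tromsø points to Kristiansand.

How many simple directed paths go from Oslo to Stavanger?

2

Oslo→Stavanger
Oslo→Tromsø→Kristiansand→Stavanger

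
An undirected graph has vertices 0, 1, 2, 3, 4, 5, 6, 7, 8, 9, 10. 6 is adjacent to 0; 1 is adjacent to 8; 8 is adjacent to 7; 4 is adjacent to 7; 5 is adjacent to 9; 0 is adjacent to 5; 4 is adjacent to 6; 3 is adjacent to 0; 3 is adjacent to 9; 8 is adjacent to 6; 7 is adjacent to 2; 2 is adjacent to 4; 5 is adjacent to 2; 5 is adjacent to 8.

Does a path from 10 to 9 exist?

10 has no edges, so nothing is reachable from it.

No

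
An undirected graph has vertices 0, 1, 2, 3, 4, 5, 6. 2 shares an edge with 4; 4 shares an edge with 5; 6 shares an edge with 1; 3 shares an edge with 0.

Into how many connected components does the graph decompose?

From 0: component {0, 3}.
From 1: component {1, 6}.
From 2: component {2, 4, 5}.
That's 3 components.

3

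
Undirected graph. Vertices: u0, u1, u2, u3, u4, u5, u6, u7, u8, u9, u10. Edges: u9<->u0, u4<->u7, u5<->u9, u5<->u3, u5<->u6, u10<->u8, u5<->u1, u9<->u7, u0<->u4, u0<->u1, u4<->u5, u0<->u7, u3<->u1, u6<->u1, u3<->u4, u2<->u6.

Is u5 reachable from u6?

Yes

Explore from u6.
Distance 1: reach u1, u2, u5.
Found u5.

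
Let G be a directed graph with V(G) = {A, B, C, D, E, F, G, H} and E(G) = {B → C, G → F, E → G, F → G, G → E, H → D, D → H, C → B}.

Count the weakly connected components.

From A: component {A}.
From B: component {B, C}.
From D: component {D, H}.
From E: component {E, F, G}.
That's 4 components.

4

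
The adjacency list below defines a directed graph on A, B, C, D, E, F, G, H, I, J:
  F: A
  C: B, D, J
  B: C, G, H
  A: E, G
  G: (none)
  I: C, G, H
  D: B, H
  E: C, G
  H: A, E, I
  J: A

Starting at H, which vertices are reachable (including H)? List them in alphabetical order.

A, B, C, D, E, G, H, I, J

Start at H.
Its neighbours: A, E, I.
Then their neighbours: C, G.
Then next layer: B, D, J.
Nothing further is reachable.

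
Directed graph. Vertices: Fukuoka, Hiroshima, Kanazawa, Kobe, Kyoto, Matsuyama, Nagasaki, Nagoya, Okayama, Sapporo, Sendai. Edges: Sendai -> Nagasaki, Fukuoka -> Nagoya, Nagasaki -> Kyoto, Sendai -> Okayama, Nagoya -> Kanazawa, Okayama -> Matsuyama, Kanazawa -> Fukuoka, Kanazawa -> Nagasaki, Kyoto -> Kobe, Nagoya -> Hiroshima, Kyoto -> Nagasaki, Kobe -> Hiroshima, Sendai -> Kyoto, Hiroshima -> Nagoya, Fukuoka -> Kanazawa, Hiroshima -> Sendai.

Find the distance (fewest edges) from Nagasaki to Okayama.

5

Distance 0: Nagasaki.
Distance 1: Kyoto.
Distance 2: Kobe.
Distance 3: Hiroshima.
Distance 4: Nagoya, Sendai.
Distance 5: Kanazawa, Okayama — contains Okayama.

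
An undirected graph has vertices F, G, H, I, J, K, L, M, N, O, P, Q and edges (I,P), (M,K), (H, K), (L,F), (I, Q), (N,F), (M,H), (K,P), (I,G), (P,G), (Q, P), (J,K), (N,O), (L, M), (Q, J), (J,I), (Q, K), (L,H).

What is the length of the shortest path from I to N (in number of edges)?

6

Distance 0: I.
Distance 1: G, J, P, Q.
Distance 2: K.
Distance 3: H, M.
Distance 4: L.
Distance 5: F.
Distance 6: N — contains N.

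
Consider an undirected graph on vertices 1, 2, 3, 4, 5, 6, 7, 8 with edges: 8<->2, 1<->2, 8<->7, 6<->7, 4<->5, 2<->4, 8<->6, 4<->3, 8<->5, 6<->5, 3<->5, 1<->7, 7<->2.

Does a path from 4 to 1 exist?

Explore from 4.
Distance 1: reach 2, 3, 5.
Distance 2: reach 1, 6, 7, 8.
Found 1.

Yes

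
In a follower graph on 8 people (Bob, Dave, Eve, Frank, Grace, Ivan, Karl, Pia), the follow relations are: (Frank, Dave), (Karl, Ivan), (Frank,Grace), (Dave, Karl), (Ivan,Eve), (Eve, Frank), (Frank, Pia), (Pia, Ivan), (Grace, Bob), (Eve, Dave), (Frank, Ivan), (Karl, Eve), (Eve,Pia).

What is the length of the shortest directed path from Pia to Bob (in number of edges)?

5

Distance 0: Pia.
Distance 1: Ivan.
Distance 2: Eve.
Distance 3: Dave, Frank.
Distance 4: Grace, Karl.
Distance 5: Bob — contains Bob.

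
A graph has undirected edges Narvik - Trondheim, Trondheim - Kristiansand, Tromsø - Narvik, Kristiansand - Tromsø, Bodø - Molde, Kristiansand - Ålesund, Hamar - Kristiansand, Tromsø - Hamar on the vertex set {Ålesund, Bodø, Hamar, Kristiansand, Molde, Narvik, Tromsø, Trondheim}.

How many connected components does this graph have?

From Ålesund: component {Ålesund, Hamar, Kristiansand, Narvik, Tromsø, Trondheim}.
From Bodø: component {Bodø, Molde}.
That's 2 components.

2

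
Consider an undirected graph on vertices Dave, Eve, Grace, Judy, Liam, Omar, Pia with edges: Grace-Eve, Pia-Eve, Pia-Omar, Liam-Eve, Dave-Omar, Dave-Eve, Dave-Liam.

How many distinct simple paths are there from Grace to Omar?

Grace–Eve–Dave–Omar
Grace–Eve–Liam–Dave–Omar
Grace–Eve–Pia–Omar

3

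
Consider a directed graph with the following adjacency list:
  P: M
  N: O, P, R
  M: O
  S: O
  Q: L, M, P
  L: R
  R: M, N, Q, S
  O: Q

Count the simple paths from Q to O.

6

Q→L→R→M→O
Q→L→R→N→O
Q→L→R→N→P→M→O
Q→L→R→S→O
Q→M→O
Q→P→M→O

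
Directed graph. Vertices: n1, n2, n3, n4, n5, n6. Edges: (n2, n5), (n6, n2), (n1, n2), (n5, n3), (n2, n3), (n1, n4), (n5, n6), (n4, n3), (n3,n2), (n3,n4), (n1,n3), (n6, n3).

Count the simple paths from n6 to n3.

n6→n2→n3
n6→n2→n5→n3
n6→n3

3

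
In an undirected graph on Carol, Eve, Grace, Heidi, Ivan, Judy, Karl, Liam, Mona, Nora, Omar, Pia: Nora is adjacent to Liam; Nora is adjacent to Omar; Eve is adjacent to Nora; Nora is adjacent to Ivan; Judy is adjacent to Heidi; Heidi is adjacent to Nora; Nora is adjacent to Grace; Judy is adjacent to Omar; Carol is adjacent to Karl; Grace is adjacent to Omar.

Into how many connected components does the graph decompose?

From Carol: component {Carol, Karl}.
From Eve: component {Eve, Grace, Heidi, Ivan, Judy, Liam, Nora, Omar}.
From Mona: component {Mona}.
From Pia: component {Pia}.
That's 4 components.

4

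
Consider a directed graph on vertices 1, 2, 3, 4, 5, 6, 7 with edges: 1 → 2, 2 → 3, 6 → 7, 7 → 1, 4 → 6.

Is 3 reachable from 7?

Yes

Explore from 7.
Distance 1: reach 1.
Distance 2: reach 2.
Distance 3: reach 3.
Found 3.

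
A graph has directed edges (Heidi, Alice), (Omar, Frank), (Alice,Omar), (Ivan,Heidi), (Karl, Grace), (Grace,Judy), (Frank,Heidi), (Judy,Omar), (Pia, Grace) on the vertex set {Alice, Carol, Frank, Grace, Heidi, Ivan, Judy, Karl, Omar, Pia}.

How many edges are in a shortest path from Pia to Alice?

Distance 0: Pia.
Distance 1: Grace.
Distance 2: Judy.
Distance 3: Omar.
Distance 4: Frank.
Distance 5: Heidi.
Distance 6: Alice — contains Alice.

6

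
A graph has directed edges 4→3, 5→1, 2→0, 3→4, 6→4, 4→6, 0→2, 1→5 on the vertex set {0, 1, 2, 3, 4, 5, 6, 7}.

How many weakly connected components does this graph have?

From 0: component {0, 2}.
From 1: component {1, 5}.
From 3: component {3, 4, 6}.
From 7: component {7}.
That's 4 components.

4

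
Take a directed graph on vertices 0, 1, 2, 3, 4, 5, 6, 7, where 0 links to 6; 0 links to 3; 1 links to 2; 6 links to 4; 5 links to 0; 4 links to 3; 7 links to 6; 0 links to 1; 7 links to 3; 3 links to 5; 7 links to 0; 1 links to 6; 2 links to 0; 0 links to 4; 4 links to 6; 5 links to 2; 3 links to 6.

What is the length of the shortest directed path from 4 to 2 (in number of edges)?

3

Distance 0: 4.
Distance 1: 3, 6.
Distance 2: 5.
Distance 3: 0, 2 — contains 2.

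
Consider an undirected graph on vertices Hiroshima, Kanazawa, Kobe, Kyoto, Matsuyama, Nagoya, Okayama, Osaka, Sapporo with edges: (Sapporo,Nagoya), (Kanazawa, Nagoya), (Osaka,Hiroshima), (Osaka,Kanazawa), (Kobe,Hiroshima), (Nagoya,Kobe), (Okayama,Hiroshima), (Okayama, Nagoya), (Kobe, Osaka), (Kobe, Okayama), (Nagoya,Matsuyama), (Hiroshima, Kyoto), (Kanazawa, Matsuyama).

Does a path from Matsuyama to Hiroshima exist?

Yes

Explore from Matsuyama.
Distance 1: reach Kanazawa, Nagoya.
Distance 2: reach Kobe, Okayama, Osaka, Sapporo.
Distance 3: reach Hiroshima.
Found Hiroshima.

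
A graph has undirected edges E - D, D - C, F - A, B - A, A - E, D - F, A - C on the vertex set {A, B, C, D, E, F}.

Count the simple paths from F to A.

F–A
F–D–C–A
F–D–E–A

3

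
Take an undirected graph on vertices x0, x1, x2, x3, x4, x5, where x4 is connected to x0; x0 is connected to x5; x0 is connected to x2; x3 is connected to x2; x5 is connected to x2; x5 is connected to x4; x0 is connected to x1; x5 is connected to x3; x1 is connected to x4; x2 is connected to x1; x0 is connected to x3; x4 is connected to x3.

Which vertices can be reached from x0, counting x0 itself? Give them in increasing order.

x0, x1, x2, x3, x4, x5

Start at x0.
Its neighbours: x1, x2, x3, x4, x5.
Every vertex is now reached.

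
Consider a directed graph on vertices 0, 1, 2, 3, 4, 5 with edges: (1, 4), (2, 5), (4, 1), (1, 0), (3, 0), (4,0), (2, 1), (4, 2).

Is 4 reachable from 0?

0 has no outgoing edges, so nothing is reachable from it.

No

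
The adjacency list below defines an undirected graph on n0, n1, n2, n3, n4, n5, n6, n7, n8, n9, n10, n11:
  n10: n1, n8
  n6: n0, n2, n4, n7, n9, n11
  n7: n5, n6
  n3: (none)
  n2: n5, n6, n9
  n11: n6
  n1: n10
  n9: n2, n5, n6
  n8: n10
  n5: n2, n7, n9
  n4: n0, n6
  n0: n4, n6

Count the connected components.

From n0: component {n0, n2, n4, n5, n6, n7, n9, n11}.
From n1: component {n1, n8, n10}.
From n3: component {n3}.
That's 3 components.

3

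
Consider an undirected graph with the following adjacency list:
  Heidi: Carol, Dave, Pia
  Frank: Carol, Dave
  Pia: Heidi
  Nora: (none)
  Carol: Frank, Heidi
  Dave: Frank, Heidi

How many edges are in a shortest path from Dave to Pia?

2

Distance 0: Dave.
Distance 1: Frank, Heidi.
Distance 2: Carol, Pia — contains Pia.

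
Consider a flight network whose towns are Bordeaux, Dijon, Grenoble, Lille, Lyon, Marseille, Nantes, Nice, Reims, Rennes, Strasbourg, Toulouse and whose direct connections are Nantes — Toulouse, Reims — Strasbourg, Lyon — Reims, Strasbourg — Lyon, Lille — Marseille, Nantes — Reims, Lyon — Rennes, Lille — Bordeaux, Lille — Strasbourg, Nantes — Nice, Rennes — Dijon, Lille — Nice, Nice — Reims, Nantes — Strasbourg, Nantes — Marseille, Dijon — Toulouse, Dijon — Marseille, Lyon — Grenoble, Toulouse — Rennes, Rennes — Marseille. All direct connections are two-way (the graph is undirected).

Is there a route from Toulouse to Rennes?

Yes

Explore from Toulouse.
Distance 1: reach Dijon, Nantes, Rennes.
Found Rennes.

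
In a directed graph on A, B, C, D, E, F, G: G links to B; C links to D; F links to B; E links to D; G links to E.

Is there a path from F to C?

Explore from F.
Distance 1: reach B.
The search from F is exhausted; no directed path reaches C.

No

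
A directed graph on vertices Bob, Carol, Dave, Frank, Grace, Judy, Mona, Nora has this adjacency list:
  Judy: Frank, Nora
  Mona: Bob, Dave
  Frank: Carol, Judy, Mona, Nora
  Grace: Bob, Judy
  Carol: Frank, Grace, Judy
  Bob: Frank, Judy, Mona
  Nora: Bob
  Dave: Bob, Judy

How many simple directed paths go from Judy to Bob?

Judy→Frank→Carol→Grace→Bob
Judy→Frank→Mona→Bob
Judy→Frank→Mona→Dave→Bob
Judy→Frank→Nora→Bob
Judy→Nora→Bob

5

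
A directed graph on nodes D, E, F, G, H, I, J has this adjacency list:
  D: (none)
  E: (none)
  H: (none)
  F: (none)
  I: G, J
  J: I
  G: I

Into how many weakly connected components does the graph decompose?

5

From D: component {D}.
From E: component {E}.
From F: component {F}.
From G: component {G, I, J}.
From H: component {H}.
That's 5 components.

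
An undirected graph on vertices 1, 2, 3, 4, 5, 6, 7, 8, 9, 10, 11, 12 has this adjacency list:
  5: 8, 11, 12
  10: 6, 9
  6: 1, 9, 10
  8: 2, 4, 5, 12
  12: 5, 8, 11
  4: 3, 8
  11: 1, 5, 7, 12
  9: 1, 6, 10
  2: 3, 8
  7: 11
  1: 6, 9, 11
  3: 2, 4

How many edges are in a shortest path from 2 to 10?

Distance 0: 2.
Distance 1: 3, 8.
Distance 2: 4, 5, 12.
Distance 3: 11.
Distance 4: 1, 7.
Distance 5: 6, 9.
Distance 6: 10 — contains 10.

6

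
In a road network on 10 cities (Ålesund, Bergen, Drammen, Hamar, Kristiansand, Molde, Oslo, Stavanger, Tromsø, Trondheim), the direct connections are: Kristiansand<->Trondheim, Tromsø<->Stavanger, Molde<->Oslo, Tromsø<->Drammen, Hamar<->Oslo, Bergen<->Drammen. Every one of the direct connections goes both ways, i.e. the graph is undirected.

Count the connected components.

4

From Ålesund: component {Ålesund}.
From Bergen: component {Bergen, Drammen, Stavanger, Tromsø}.
From Hamar: component {Hamar, Molde, Oslo}.
From Kristiansand: component {Kristiansand, Trondheim}.
That's 4 components.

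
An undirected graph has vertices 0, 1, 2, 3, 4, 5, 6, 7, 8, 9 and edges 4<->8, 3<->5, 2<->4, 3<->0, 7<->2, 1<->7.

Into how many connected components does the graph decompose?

From 0: component {0, 3, 5}.
From 1: component {1, 2, 4, 7, 8}.
From 6: component {6}.
From 9: component {9}.
That's 4 components.

4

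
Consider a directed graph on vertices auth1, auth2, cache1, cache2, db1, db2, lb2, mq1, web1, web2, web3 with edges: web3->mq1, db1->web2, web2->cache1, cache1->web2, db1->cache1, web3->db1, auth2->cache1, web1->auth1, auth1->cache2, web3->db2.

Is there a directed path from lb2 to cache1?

No

lb2 has no outgoing edges, so nothing is reachable from it.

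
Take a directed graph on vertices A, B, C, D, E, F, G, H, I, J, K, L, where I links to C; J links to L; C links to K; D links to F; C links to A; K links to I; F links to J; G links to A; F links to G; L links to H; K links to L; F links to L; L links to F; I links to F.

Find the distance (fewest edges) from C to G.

4

Distance 0: C.
Distance 1: A, K.
Distance 2: I, L.
Distance 3: F, H.
Distance 4: G, J — contains G.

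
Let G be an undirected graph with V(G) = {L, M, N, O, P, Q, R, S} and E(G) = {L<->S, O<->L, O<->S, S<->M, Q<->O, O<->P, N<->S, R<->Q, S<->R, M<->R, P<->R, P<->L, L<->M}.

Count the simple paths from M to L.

18

M–L
M–R–P–L
M–R–P–O–L
M–R–P–O–S–L
M–R–Q–O–L
M–R–Q–O–P–L
M–R–Q–O–S–L
M–R–S–L
... and 10 more.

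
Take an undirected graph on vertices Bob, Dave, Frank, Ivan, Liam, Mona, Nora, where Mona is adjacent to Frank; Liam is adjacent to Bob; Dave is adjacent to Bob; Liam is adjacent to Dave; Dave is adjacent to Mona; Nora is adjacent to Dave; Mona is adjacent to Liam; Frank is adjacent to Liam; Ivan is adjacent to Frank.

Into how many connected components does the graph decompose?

From Bob: component {Bob, Dave, Frank, Ivan, Liam, Mona, Nora}.
That's 1 component.

1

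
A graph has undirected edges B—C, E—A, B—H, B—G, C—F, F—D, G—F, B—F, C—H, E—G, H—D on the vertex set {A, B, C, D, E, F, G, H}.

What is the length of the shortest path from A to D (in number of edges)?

Distance 0: A.
Distance 1: E.
Distance 2: G.
Distance 3: B, F.
Distance 4: C, D, H — contains D.

4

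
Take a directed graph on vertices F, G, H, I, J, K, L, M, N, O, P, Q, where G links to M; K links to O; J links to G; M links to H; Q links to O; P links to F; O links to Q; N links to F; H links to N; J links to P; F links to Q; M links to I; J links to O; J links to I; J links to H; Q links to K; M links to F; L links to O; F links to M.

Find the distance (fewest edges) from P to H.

3

Distance 0: P.
Distance 1: F.
Distance 2: M, Q.
Distance 3: H, I, K, O — contains H.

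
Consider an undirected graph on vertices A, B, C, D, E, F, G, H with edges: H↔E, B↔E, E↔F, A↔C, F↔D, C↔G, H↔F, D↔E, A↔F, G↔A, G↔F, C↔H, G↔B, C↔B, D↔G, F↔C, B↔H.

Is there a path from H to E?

Explore from H.
Distance 1: reach B, C, E, F.
Found E.

Yes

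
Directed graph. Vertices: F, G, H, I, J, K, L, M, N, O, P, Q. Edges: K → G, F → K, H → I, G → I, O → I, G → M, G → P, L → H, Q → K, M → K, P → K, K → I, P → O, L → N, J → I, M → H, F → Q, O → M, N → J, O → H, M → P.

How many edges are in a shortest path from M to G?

2

Distance 0: M.
Distance 1: H, K, P.
Distance 2: G, I, O — contains G.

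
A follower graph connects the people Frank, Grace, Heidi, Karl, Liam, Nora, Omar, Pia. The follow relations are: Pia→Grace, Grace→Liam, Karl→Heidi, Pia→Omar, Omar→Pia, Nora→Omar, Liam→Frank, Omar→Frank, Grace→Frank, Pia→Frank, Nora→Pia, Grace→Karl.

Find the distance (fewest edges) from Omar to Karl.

Distance 0: Omar.
Distance 1: Frank, Pia.
Distance 2: Grace.
Distance 3: Karl, Liam — contains Karl.

3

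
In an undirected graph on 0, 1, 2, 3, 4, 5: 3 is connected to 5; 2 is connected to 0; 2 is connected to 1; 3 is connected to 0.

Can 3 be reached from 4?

4 has no edges, so nothing is reachable from it.

No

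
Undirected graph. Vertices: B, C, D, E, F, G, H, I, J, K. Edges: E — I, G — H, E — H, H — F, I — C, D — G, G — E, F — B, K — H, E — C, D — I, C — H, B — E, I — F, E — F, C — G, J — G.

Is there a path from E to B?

Yes

Explore from E.
Distance 1: reach B, C, F, G, H, I.
Found B.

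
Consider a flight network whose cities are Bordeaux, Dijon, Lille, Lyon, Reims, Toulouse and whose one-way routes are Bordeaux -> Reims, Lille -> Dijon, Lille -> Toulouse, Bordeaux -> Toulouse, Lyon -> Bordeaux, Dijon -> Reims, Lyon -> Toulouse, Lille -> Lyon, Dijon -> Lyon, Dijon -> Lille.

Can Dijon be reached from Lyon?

Explore from Lyon.
Distance 1: reach Bordeaux, Toulouse.
Distance 2: reach Reims.
The search from Lyon is exhausted; no directed path reaches Dijon.

No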